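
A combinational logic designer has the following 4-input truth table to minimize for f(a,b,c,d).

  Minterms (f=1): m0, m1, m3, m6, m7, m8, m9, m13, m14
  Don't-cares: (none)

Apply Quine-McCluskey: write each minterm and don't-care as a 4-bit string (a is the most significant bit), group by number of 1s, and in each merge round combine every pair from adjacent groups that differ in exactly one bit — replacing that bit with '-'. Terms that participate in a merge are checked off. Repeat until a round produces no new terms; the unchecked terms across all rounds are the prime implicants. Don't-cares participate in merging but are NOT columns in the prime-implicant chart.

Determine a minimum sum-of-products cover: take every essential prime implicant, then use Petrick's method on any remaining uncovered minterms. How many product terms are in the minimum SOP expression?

4

Round 0: 0000✓ 0001✓ 0011✓ 0110✓ 0111✓ 1000✓ 1001✓ 1101✓ 1110✓
Round 1: -000✓ -001✓ -110 0-11 00-1 000-✓ 011- 1-01 100-✓
Round 2: -00-
PIs = {-00-, -110, 0-11, 00-1, 011-, 1-01}
Coverage chart:
  m0: -00- ←essential
  m1: -00-,00-1
  m3: 0-11,00-1
  m6: -110,011-
  m7: 0-11,011-
  m8: -00- ←essential
  m9: -00-,1-01
  m13: 1-01 ←essential
  m14: -110 ←essential
Essential: -00-, -110, 1-01
Petrick residual → 0-11
Min cover (4 terms): b'c' + bcd' + a'cd + ac'd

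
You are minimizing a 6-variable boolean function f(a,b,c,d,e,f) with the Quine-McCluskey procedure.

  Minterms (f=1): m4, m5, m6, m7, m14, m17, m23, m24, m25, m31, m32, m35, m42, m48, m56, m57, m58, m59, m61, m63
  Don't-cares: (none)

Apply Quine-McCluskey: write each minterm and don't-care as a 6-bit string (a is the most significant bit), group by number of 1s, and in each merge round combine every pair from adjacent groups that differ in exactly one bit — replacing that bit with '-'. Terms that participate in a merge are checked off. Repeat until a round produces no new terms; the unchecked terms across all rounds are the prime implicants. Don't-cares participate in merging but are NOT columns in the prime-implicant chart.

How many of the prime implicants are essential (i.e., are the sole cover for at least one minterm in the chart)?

size-2^0 implicants → 000100(✓)  000101(✓)  000110(✓)  000111(✓)  001110(✓)  010001(✓)  010111(✓)  011000(✓)  011001(✓)  011111(✓)  100000(✓)  100011  101010(✓)  110000(✓)  111000(✓)  111001(✓)  111010(✓)  111011(✓)  111101(✓)  111111(✓)
size-2^1 implicants → -11000(✓)  -11001(✓)  -11111  0-0111  00-110  0001-0(✓)  0001-1(✓)  00010-(✓)  00011-(✓)  01-001  01-111  01100-(✓)  1-0000  1-1010  11-000  111-01(✓)  111-11(✓)  1110-0(✓)  1110-1(✓)  11100-(✓)  11101-(✓)  1111-1(✓)
size-2^2 implicants → -1100-  0001--  111--1  1110--
Unchecked terms (primes): -1100-, -11111, 0-0111, 00-110, 0001--, 01-001, 01-111, 1-0000, 1-1010, 100011, 11-000, 111--1, 1110--
Minterm coverage:
  m4 ⊆ 0001-- [E]
  m5 ⊆ 0001-- [E]
  m6 ⊆ 00-110,0001--
  m7 ⊆ 0-0111,0001--
  m14 ⊆ 00-110 [E]
  m17 ⊆ 01-001 [E]
  m23 ⊆ 0-0111,01-111
  m24 ⊆ -1100- [E]
  m25 ⊆ -1100-,01-001
  m31 ⊆ -11111,01-111
  m32 ⊆ 1-0000 [E]
  m35 ⊆ 100011 [E]
  m42 ⊆ 1-1010 [E]
  m48 ⊆ 1-0000,11-000
  m56 ⊆ -1100-,11-000,1110--
  m57 ⊆ -1100-,111--1,1110--
  m58 ⊆ 1-1010,1110--
  m59 ⊆ 111--1,1110--
  m61 ⊆ 111--1 [E]
  m63 ⊆ -11111,111--1
E = {-1100-, 00-110, 0001--, 01-001, 1-0000, 1-1010, 100011, 111--1}

8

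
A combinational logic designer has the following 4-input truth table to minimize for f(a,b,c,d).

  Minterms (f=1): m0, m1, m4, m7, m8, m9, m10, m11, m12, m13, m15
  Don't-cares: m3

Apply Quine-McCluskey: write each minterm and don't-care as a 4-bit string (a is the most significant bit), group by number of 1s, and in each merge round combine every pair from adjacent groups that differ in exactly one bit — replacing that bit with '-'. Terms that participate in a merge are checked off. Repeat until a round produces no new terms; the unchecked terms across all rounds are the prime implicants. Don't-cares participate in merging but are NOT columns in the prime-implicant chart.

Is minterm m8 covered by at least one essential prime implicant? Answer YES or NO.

[col 0] 0000*, 0001*, 0011*, 0100*, 0111*, 1000*, 1001*, 1010*, 1011*, 1100*, 1101*, 1111*
[col 1] -000*, -001*, -011*, -100*, -111*, 0-00*, 0-11*, 00-1*, 000-*, 1-00*, 1-01*, 1-11*, 10-0*, 10-1*, 100-*, 101-*, 11-1*, 110-*
[col 2] --00, --11, -0-1, -00-, 1--1, 1-0-, 10--
Prime implicants: --00, --11, -0-1, -00-, 1--1, 1-0-, 10--
PI chart (minterm → PIs covering it):
  0 | --00,-00-
  1 | -0-1,-00-
  4 | --00  (sole → essential)
  7 | --11  (sole → essential)
  8 | --00,-00-,1-0-,10--
  9 | -0-1,-00-,1--1,1-0-,10--
  10 | 10--  (sole → essential)
  11 | --11,-0-1,1--1,10--
  12 | --00,1-0-
  13 | 1--1,1-0-
  15 | --11,1--1
Essential prime implicants: --00, --11, 10--

YES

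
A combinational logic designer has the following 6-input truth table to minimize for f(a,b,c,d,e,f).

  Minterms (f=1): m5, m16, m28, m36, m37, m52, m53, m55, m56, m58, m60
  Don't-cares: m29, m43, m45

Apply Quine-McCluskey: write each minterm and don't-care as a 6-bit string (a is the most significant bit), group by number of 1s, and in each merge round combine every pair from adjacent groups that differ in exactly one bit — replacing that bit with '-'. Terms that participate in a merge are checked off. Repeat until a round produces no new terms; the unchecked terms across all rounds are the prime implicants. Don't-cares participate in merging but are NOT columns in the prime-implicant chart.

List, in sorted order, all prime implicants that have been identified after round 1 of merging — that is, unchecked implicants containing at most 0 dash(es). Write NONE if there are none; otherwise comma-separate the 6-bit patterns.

size-2^0 implicants → 000101(✓)  010000  011100(✓)  011101(✓)  100100(✓)  100101(✓)  101011  101101(✓)  110100(✓)  110101(✓)  110111(✓)  111000(✓)  111010(✓)  111100(✓)
size-2^1 implicants → -00101  -11100  01110-  1-0100(✓)  1-0101(✓)  10-101  10010-(✓)  11-100  1101-1  11010-(✓)  111-00  1110-0
size-2^2 implicants → 1-010-
Unchecked terms (primes): -00101, -11100, 010000, 01110-, 1-010-, 10-101, 101011, 11-100, 1101-1, 111-00, 1110-0

010000, 101011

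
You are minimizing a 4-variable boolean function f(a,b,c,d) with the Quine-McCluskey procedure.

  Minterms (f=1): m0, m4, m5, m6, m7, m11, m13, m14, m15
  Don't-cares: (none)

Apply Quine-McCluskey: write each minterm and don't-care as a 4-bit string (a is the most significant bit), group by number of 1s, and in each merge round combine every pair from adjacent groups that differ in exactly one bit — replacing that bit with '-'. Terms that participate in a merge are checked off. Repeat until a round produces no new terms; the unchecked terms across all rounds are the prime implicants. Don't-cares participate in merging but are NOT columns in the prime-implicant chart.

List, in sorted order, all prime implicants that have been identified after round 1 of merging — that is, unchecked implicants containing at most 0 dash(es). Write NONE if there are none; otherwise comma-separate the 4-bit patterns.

NONE

Round 0: 0000✓ 0100✓ 0101✓ 0110✓ 0111✓ 1011✓ 1101✓ 1110✓ 1111✓
Round 1: -101✓ -110✓ -111✓ 0-00 01-0✓ 01-1✓ 010-✓ 011-✓ 1-11 11-1✓ 111-✓
Round 2: -1-1 -11- 01--
PIs = {-1-1, -11-, 0-00, 01--, 1-11}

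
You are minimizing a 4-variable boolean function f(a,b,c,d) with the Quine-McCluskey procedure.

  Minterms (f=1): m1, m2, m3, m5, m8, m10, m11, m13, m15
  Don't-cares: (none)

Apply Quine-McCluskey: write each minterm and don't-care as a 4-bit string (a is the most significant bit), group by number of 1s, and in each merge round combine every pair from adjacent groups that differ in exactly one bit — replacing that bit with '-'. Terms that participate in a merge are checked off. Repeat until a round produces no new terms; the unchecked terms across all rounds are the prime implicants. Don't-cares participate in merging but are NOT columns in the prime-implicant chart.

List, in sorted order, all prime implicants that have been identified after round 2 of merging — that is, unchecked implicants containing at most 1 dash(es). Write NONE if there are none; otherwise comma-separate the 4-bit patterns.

Round 0: 0001✓ 0010✓ 0011✓ 0101✓ 1000✓ 1010✓ 1011✓ 1101✓ 1111✓
Round 1: -010✓ -011✓ -101 0-01 00-1 001-✓ 1-11 10-0 101-✓ 11-1
Round 2: -01-
PIs = {-01-, -101, 0-01, 00-1, 1-11, 10-0, 11-1}

-101, 0-01, 00-1, 1-11, 10-0, 11-1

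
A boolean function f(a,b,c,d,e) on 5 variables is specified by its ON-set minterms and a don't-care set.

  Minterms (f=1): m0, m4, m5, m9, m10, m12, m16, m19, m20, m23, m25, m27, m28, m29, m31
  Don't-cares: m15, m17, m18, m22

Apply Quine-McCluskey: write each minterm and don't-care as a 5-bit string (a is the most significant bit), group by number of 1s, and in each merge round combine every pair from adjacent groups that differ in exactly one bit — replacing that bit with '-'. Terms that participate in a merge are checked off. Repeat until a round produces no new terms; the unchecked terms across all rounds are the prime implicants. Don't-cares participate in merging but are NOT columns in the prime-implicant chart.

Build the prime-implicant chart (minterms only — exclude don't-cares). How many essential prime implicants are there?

5

[col 0] 00000*, 00100*, 00101*, 01001*, 01010, 01100*, 01111*, 10000*, 10001*, 10010*, 10011*, 10100*, 10110*, 10111*, 11001*, 11011*, 11100*, 11101*, 11111*
[col 1] -0000*, -0100*, -1001, -1100*, -1111, 0-100*, 00-00*, 0010-, 1-001*, 1-011*, 1-100*, 1-111*, 10-00*, 10-10*, 10-11*, 100-0*, 100-1*, 1000-*, 1001-*, 101-0*, 1011-*, 11-01*, 11-11*, 110-1*, 111-1*, 1110-
[col 2] --100, -0-00, 1--11, 1-0-1, 10--0, 10-1-, 100--, 11--1
Prime implicants: --100, -0-00, -1001, -1111, 0010-, 01010, 1--11, 1-0-1, 10--0, 10-1-, 100--, 11--1, 1110-
PI chart (minterm → PIs covering it):
  0 | -0-00  (sole → essential)
  4 | --100,-0-00,0010-
  5 | 0010-  (sole → essential)
  9 | -1001  (sole → essential)
  10 | 01010  (sole → essential)
  12 | --100  (sole → essential)
  16 | -0-00,10--0,100--
  19 | 1--11,1-0-1,10-1-,100--
  20 | --100,-0-00,10--0
  23 | 1--11,10-1-
  25 | -1001,1-0-1,11--1
  27 | 1--11,1-0-1,11--1
  28 | --100,1110-
  29 | 11--1,1110-
  31 | -1111,1--11,11--1
Essential prime implicants: --100, -0-00, -1001, 0010-, 01010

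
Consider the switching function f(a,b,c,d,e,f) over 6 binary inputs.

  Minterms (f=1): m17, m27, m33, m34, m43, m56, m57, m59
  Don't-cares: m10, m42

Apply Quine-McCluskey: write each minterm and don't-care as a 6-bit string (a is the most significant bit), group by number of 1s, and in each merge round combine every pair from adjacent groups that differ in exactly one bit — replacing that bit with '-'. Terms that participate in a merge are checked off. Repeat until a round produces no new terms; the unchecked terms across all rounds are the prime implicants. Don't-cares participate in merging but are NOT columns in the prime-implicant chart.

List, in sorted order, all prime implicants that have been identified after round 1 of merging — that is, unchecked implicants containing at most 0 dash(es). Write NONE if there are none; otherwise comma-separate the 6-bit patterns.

[col 0] 001010*, 010001, 011011*, 100001, 100010*, 101010*, 101011*, 111000*, 111001*, 111011*
[col 1] -01010, -11011, 1-1011, 10-010, 10101-, 1110-1, 11100-
Prime implicants: -01010, -11011, 010001, 1-1011, 10-010, 100001, 10101-, 1110-1, 11100-

010001, 100001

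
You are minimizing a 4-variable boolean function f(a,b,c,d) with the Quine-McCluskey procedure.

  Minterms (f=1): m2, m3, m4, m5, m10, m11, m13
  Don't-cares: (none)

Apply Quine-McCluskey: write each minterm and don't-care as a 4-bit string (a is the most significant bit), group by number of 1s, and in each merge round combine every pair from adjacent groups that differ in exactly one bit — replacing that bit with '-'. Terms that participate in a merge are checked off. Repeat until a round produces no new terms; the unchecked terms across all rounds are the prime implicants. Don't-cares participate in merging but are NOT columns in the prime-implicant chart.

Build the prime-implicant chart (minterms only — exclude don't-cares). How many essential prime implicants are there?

3

[col 0] 0010*, 0011*, 0100*, 0101*, 1010*, 1011*, 1101*
[col 1] -010*, -011*, -101, 001-*, 010-, 101-*
[col 2] -01-
Prime implicants: -01-, -101, 010-
PI chart (minterm → PIs covering it):
  2 | -01-  (sole → essential)
  3 | -01-  (sole → essential)
  4 | 010-  (sole → essential)
  5 | -101,010-
  10 | -01-  (sole → essential)
  11 | -01-  (sole → essential)
  13 | -101  (sole → essential)
Essential prime implicants: -01-, -101, 010-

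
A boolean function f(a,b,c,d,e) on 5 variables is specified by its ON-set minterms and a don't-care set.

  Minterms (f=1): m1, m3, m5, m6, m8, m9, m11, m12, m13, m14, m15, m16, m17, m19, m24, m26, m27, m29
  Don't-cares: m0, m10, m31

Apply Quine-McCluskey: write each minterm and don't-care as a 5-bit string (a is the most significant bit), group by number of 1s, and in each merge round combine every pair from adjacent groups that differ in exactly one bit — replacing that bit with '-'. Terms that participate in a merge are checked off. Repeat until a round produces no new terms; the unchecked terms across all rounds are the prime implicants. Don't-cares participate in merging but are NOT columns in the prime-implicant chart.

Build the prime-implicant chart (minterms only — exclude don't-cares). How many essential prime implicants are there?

4

Round 0: 00000✓ 00001✓ 00011✓ 00101✓ 00110✓ 01000✓ 01001✓ 01010✓ 01011✓ 01100✓ 01101✓ 01110✓ 01111✓ 10000✓ 10001✓ 10011✓ 11000✓ 11010✓ 11011✓ 11101✓ 11111✓
Round 1: -0000✓ -0001✓ -0011✓ -1000✓ -1010✓ -1011✓ -1101✓ -1111✓ 0-000✓ 0-001✓ 0-011✓ 0-101✓ 0-110 00-01✓ 000-1✓ 0000-✓ 01-00✓ 01-01✓ 01-10✓ 01-11✓ 010-0✓ 010-1✓ 0100-✓ 0101-✓ 011-0✓ 011-1✓ 0110-✓ 0111-✓ 1-000✓ 1-011✓ 100-1✓ 1000-✓ 11-11✓ 110-0✓ 1101-✓ 111-1✓
Round 2: --000 --011 -00-1 -000- -1-11 -10-0 -101- -11-1 0--01 0-0-1 0-00- 01--0✓ 01--1✓ 01-0-✓ 01-1-✓ 010--✓ 011--✓
Round 3: 01---
PIs = {--000, --011, -00-1, -000-, -1-11, -10-0, -101-, -11-1, 0--01, 0-0-1, 0-00-, 0-110, 01---}
Coverage chart:
  m1: -00-1,-000-,0--01,0-0-1,0-00-
  m3: --011,-00-1,0-0-1
  m5: 0--01 ←essential
  m6: 0-110 ←essential
  m8: --000,-10-0,0-00-,01---
  m9: 0--01,0-0-1,0-00-,01---
  m11: --011,-1-11,-101-,0-0-1,01---
  m12: 01--- ←essential
  m13: -11-1,0--01,01---
  m14: 0-110,01---
  m15: -1-11,-11-1,01---
  m16: --000,-000-
  m17: -00-1,-000-
  m19: --011,-00-1
  m24: --000,-10-0
  m26: -10-0,-101-
  m27: --011,-1-11,-101-
  m29: -11-1 ←essential
Essential: -11-1, 0--01, 0-110, 01---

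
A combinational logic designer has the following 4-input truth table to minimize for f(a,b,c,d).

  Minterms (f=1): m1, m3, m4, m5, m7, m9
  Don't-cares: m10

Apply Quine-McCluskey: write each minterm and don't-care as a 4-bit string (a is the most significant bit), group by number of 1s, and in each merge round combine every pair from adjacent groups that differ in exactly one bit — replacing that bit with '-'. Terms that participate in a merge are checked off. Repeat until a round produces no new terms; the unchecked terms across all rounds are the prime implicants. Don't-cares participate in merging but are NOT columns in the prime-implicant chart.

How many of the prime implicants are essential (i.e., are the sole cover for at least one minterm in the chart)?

[col 0] 0001*, 0011*, 0100*, 0101*, 0111*, 1001*, 1010
[col 1] -001, 0-01*, 0-11*, 00-1*, 01-1*, 010-
[col 2] 0--1
Prime implicants: -001, 0--1, 010-, 1010
PI chart (minterm → PIs covering it):
  1 | -001,0--1
  3 | 0--1  (sole → essential)
  4 | 010-  (sole → essential)
  5 | 0--1,010-
  7 | 0--1  (sole → essential)
  9 | -001  (sole → essential)
Essential prime implicants: -001, 0--1, 010-

3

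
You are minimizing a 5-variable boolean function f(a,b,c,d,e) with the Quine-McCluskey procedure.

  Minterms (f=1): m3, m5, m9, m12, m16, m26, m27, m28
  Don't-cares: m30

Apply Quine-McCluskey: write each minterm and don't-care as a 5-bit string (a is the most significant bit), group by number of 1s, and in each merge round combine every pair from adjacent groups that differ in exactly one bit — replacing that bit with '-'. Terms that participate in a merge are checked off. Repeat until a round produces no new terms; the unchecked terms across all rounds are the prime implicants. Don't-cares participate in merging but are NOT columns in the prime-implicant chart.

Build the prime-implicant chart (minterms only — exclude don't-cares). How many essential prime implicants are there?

Round 0: 00011 00101 01001 01100✓ 10000 11010✓ 11011✓ 11100✓ 11110✓
Round 1: -1100 11-10 1101- 111-0
PIs = {-1100, 00011, 00101, 01001, 10000, 11-10, 1101-, 111-0}
Coverage chart:
  m3: 00011 ←essential
  m5: 00101 ←essential
  m9: 01001 ←essential
  m12: -1100 ←essential
  m16: 10000 ←essential
  m26: 11-10,1101-
  m27: 1101- ←essential
  m28: -1100,111-0
Essential: -1100, 00011, 00101, 01001, 10000, 1101-

6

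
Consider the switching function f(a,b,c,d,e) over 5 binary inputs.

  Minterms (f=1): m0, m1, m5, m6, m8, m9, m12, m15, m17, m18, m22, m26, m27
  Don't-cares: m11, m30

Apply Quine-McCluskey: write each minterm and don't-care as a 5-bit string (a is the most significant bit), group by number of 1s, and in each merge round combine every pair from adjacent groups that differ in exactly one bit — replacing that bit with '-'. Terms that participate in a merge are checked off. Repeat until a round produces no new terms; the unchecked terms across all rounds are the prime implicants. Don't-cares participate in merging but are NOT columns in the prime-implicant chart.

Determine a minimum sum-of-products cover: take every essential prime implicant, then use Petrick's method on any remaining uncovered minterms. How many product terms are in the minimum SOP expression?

Round 0: 00000✓ 00001✓ 00101✓ 00110✓ 01000✓ 01001✓ 01011✓ 01100✓ 01111✓ 10001✓ 10010✓ 10110✓ 11010✓ 11011✓ 11110✓
Round 1: -0001 -0110 -1011 0-000✓ 0-001✓ 00-01 0000-✓ 01-00 01-11 010-1 0100-✓ 1-010✓ 1-110✓ 10-10✓ 11-10✓ 1101-
Round 2: 0-00- 1--10
PIs = {-0001, -0110, -1011, 0-00-, 00-01, 01-00, 01-11, 010-1, 1--10, 1101-}
Coverage chart:
  m0: 0-00- ←essential
  m1: -0001,0-00-,00-01
  m5: 00-01 ←essential
  m6: -0110 ←essential
  m8: 0-00-,01-00
  m9: 0-00-,010-1
  m12: 01-00 ←essential
  m15: 01-11 ←essential
  m17: -0001 ←essential
  m18: 1--10 ←essential
  m22: -0110,1--10
  m26: 1--10,1101-
  m27: -1011,1101-
Essential: -0001, -0110, 0-00-, 00-01, 01-00, 01-11, 1--10
Petrick residual → -1011
Min cover (8 terms): b'c'd'e + b'cde' + bc'de + a'c'd' + a'b'd'e + a'bd'e' + a'bde + ade'

8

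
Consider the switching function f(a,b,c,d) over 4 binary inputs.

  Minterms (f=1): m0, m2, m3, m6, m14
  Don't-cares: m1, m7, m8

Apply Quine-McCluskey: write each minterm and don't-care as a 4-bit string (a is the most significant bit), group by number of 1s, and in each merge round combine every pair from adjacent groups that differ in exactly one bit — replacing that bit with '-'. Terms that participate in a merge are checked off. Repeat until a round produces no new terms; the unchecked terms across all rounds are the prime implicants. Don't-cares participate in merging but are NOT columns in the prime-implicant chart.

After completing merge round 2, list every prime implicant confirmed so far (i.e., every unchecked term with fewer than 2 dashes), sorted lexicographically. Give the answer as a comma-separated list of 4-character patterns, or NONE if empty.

[col 0] 0000*, 0001*, 0010*, 0011*, 0110*, 0111*, 1000*, 1110*
[col 1] -000, -110, 0-10*, 0-11*, 00-0*, 00-1*, 000-*, 001-*, 011-*
[col 2] 0-1-, 00--
Prime implicants: -000, -110, 0-1-, 00--

-000, -110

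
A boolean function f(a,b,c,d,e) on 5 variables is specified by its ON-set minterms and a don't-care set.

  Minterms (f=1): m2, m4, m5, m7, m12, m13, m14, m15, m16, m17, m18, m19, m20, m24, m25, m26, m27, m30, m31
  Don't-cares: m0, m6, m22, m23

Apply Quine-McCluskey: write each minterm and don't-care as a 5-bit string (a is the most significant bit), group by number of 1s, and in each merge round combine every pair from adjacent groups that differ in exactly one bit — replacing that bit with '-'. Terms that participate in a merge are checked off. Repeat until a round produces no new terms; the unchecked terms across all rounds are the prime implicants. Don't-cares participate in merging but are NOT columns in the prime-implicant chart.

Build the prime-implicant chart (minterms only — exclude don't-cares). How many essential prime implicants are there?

3

[col 0] 00000*, 00010*, 00100*, 00101*, 00110*, 00111*, 01100*, 01101*, 01110*, 01111*, 10000*, 10001*, 10010*, 10011*, 10100*, 10110*, 10111*, 11000*, 11001*, 11010*, 11011*, 11110*, 11111*
[col 1] -0000*, -0010*, -0100*, -0110*, -0111*, -1110*, -1111*, 0-100*, 0-101*, 0-110*, 0-111*, 00-00*, 00-10*, 000-0*, 001-0*, 001-1*, 0010-*, 0011-*, 011-0*, 011-1*, 0110-*, 0111-*, 1-000*, 1-001*, 1-010*, 1-011*, 1-110*, 1-111*, 10-00*, 10-10*, 10-11*, 100-0*, 100-1*, 1000-*, 1001-*, 101-0*, 1011-*, 11-10*, 11-11*, 110-0*, 110-1*, 1100-*, 1101-*, 1111-*
[col 2] --110*, --111*, -0-00*, -0-10*, -00-0*, -01-0*, -011-*, -111-*, 0-1-0*, 0-1-1*, 0-10-*, 0-11-*, 00--0*, 001--*, 011--*, 1--10*, 1--11*, 1-0-0*, 1-0-1*, 1-00-*, 1-01-*, 1-11-*, 10--0*, 10-1-*, 100--*, 11-1-*, 110--*
[col 3] --11-, -0--0, 0-1--, 1--1-, 1-0--
Prime implicants: --11-, -0--0, 0-1--, 1--1-, 1-0--
PI chart (minterm → PIs covering it):
  2 | -0--0  (sole → essential)
  4 | -0--0,0-1--
  5 | 0-1--  (sole → essential)
  7 | --11-,0-1--
  12 | 0-1--  (sole → essential)
  13 | 0-1--  (sole → essential)
  14 | --11-,0-1--
  15 | --11-,0-1--
  16 | -0--0,1-0--
  17 | 1-0--  (sole → essential)
  18 | -0--0,1--1-,1-0--
  19 | 1--1-,1-0--
  20 | -0--0  (sole → essential)
  24 | 1-0--  (sole → essential)
  25 | 1-0--  (sole → essential)
  26 | 1--1-,1-0--
  27 | 1--1-,1-0--
  30 | --11-,1--1-
  31 | --11-,1--1-
Essential prime implicants: -0--0, 0-1--, 1-0--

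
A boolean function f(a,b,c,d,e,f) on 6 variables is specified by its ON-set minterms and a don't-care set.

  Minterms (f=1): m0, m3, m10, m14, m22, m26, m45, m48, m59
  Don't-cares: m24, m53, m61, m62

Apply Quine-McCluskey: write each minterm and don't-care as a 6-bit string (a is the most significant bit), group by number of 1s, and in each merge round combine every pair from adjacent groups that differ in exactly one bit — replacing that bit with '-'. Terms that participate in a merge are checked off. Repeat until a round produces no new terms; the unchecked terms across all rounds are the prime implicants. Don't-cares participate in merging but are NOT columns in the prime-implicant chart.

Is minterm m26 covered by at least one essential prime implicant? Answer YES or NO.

[col 0] 000000, 000011, 001010*, 001110*, 010110, 011000*, 011010*, 101101*, 110000, 110101*, 111011, 111101*, 111110
[col 1] 0-1010, 001-10, 0110-0, 1-1101, 11-101
Prime implicants: 0-1010, 000000, 000011, 001-10, 010110, 0110-0, 1-1101, 11-101, 110000, 111011, 111110
PI chart (minterm → PIs covering it):
  0 | 000000  (sole → essential)
  3 | 000011  (sole → essential)
  10 | 0-1010,001-10
  14 | 001-10  (sole → essential)
  22 | 010110  (sole → essential)
  26 | 0-1010,0110-0
  45 | 1-1101  (sole → essential)
  48 | 110000  (sole → essential)
  59 | 111011  (sole → essential)
Essential prime implicants: 000000, 000011, 001-10, 010110, 1-1101, 110000, 111011

NO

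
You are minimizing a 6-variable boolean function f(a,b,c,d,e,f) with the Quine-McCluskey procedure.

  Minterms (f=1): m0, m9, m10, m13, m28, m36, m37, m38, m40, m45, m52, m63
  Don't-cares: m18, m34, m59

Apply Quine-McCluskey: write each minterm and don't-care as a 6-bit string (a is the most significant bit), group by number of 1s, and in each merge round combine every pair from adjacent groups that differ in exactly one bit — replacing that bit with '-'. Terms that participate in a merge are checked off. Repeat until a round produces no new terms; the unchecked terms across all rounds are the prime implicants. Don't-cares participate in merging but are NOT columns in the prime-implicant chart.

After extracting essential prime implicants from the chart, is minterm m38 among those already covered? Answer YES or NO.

NO

Round 0: 000000 001001✓ 001010 001101✓ 010010 011100 100010✓ 100100✓ 100101✓ 100110✓ 101000 101101✓ 110100✓ 111011✓ 111111✓
Round 1: -01101 001-01 1-0100 10-101 100-10 1001-0 10010- 111-11
PIs = {-01101, 000000, 001-01, 001010, 010010, 011100, 1-0100, 10-101, 100-10, 1001-0, 10010-, 101000, 111-11}
Coverage chart:
  m0: 000000 ←essential
  m9: 001-01 ←essential
  m10: 001010 ←essential
  m13: -01101,001-01
  m28: 011100 ←essential
  m36: 1-0100,1001-0,10010-
  m37: 10-101,10010-
  m38: 100-10,1001-0
  m40: 101000 ←essential
  m45: -01101,10-101
  m52: 1-0100 ←essential
  m63: 111-11 ←essential
Essential: 000000, 001-01, 001010, 011100, 1-0100, 101000, 111-11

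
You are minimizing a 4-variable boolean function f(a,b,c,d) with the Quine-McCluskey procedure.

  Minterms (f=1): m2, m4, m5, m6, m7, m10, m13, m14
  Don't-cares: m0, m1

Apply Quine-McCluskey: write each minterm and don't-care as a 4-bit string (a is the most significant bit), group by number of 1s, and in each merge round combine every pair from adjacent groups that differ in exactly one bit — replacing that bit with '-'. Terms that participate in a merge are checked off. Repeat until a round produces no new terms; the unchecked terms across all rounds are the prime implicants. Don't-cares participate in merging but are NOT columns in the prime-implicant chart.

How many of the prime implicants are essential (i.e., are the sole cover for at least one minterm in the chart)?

3

size-2^0 implicants → 0000(✓)  0001(✓)  0010(✓)  0100(✓)  0101(✓)  0110(✓)  0111(✓)  1010(✓)  1101(✓)  1110(✓)
size-2^1 implicants → -010(✓)  -101  -110(✓)  0-00(✓)  0-01(✓)  0-10(✓)  00-0(✓)  000-(✓)  01-0(✓)  01-1(✓)  010-(✓)  011-(✓)  1-10(✓)
size-2^2 implicants → --10  0--0  0-0-  01--
Unchecked terms (primes): --10, -101, 0--0, 0-0-, 01--
Minterm coverage:
  m2 ⊆ --10,0--0
  m4 ⊆ 0--0,0-0-,01--
  m5 ⊆ -101,0-0-,01--
  m6 ⊆ --10,0--0,01--
  m7 ⊆ 01-- [E]
  m10 ⊆ --10 [E]
  m13 ⊆ -101 [E]
  m14 ⊆ --10 [E]
E = {--10, -101, 01--}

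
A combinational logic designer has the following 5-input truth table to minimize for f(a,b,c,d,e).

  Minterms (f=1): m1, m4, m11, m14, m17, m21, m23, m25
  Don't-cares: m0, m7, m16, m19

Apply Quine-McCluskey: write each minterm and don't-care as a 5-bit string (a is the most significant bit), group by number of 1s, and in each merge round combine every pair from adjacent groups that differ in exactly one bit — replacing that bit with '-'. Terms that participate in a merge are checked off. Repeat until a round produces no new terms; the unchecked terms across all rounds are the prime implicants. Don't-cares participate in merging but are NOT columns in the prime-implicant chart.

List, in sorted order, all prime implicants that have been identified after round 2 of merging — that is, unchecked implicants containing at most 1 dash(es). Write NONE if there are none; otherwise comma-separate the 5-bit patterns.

Round 0: 00000✓ 00001✓ 00100✓ 00111✓ 01011 01110 10000✓ 10001✓ 10011✓ 10101✓ 10111✓ 11001✓
Round 1: -0000✓ -0001✓ -0111 00-00 0000-✓ 1-001 10-01✓ 10-11✓ 100-1✓ 1000-✓ 101-1✓
Round 2: -000- 10--1
PIs = {-000-, -0111, 00-00, 01011, 01110, 1-001, 10--1}

-0111, 00-00, 01011, 01110, 1-001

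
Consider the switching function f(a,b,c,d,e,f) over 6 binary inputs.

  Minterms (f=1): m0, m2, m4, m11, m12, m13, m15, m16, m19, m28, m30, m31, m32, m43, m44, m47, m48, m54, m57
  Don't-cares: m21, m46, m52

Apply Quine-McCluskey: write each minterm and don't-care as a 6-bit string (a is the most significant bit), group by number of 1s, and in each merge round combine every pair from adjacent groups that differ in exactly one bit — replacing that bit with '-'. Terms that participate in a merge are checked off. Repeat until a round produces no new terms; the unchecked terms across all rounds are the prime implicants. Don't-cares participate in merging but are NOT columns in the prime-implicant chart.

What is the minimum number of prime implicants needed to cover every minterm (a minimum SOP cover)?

11

[col 0] 000000*, 000010*, 000100*, 001011*, 001100*, 001101*, 001111*, 010000*, 010011, 010101, 011100*, 011110*, 011111*, 100000*, 101011*, 101100*, 101110*, 101111*, 110000*, 110100*, 110110*, 111001
[col 1] -00000*, -01011*, -01100, -01111*, -10000*, 0-0000*, 0-1100, 0-1111, 00-100, 000-00, 0000-0, 001-11*, 0011-1, 00110-, 0111-0, 01111-, 1-0000*, 101-11*, 1011-0, 10111-, 110-00, 1101-0
[col 2] --0000, -01-11
Prime implicants: --0000, -01-11, -01100, 0-1100, 0-1111, 00-100, 000-00, 0000-0, 0011-1, 00110-, 010011, 010101, 0111-0, 01111-, 1011-0, 10111-, 110-00, 1101-0, 111001
PI chart (minterm → PIs covering it):
  0 | --0000,000-00,0000-0
  2 | 0000-0  (sole → essential)
  4 | 00-100,000-00
  11 | -01-11  (sole → essential)
  12 | -01100,0-1100,00-100,00110-
  13 | 0011-1,00110-
  15 | -01-11,0-1111,0011-1
  16 | --0000  (sole → essential)
  19 | 010011  (sole → essential)
  28 | 0-1100,0111-0
  30 | 0111-0,01111-
  31 | 0-1111,01111-
  32 | --0000  (sole → essential)
  43 | -01-11  (sole → essential)
  44 | -01100,1011-0
  47 | -01-11,10111-
  48 | --0000,110-00
  54 | 1101-0  (sole → essential)
  57 | 111001  (sole → essential)
Essential prime implicants: --0000, -01-11, 0000-0, 010011, 1101-0, 111001
Petrick residual → -01100, 0-1100, 00-100, 0011-1, 01111-
Minimum SOP uses 11 PIs: c'd'e'f' + b'cef + b'cde'f' + a'cde'f' + a'b'de'f' + a'b'c'd'f' + a'b'cdf + a'bc'd'ef + a'bcde + abc'df' + abcd'e'f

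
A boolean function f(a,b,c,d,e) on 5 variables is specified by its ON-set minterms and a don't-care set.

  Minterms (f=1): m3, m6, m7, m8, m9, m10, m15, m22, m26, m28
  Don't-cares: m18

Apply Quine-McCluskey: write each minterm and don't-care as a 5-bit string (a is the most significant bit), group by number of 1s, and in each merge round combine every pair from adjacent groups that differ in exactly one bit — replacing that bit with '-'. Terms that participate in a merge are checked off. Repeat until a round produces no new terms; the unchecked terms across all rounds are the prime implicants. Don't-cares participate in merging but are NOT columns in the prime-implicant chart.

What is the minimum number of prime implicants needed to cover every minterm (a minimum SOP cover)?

size-2^0 implicants → 00011(✓)  00110(✓)  00111(✓)  01000(✓)  01001(✓)  01010(✓)  01111(✓)  10010(✓)  10110(✓)  11010(✓)  11100
size-2^1 implicants → -0110  -1010  0-111  00-11  0011-  010-0  0100-  1-010  10-10
Unchecked terms (primes): -0110, -1010, 0-111, 00-11, 0011-, 010-0, 0100-, 1-010, 10-10, 11100
Minterm coverage:
  m3 ⊆ 00-11 [E]
  m6 ⊆ -0110,0011-
  m7 ⊆ 0-111,00-11,0011-
  m8 ⊆ 010-0,0100-
  m9 ⊆ 0100- [E]
  m10 ⊆ -1010,010-0
  m15 ⊆ 0-111 [E]
  m22 ⊆ -0110,10-10
  m26 ⊆ -1010,1-010
  m28 ⊆ 11100 [E]
E = {0-111, 00-11, 0100-, 11100}
Petrick residual → -0110, -1010
Cover = b'cde' + bc'de' + a'cde + a'b'de + a'bc'd' + abcd'e'  |cover|=6

6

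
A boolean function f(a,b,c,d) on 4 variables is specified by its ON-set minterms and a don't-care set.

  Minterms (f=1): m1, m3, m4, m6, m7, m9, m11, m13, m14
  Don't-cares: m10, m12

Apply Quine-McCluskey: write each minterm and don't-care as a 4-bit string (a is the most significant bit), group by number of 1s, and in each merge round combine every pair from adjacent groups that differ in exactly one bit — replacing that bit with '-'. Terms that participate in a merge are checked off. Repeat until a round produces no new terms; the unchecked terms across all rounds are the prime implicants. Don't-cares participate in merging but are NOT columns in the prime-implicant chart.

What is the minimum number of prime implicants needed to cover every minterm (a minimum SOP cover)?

size-2^0 implicants → 0001(✓)  0011(✓)  0100(✓)  0110(✓)  0111(✓)  1001(✓)  1010(✓)  1011(✓)  1100(✓)  1101(✓)  1110(✓)
size-2^1 implicants → -001(✓)  -011(✓)  -100(✓)  -110(✓)  0-11  00-1(✓)  01-0(✓)  011-  1-01  1-10  10-1(✓)  101-  11-0(✓)  110-
size-2^2 implicants → -0-1  -1-0
Unchecked terms (primes): -0-1, -1-0, 0-11, 011-, 1-01, 1-10, 101-, 110-
Minterm coverage:
  m1 ⊆ -0-1 [E]
  m3 ⊆ -0-1,0-11
  m4 ⊆ -1-0 [E]
  m6 ⊆ -1-0,011-
  m7 ⊆ 0-11,011-
  m9 ⊆ -0-1,1-01
  m11 ⊆ -0-1,101-
  m13 ⊆ 1-01,110-
  m14 ⊆ -1-0,1-10
E = {-0-1, -1-0}
Petrick residual → 0-11, 1-01
Cover = b'd + bd' + a'cd + ac'd  |cover|=4

4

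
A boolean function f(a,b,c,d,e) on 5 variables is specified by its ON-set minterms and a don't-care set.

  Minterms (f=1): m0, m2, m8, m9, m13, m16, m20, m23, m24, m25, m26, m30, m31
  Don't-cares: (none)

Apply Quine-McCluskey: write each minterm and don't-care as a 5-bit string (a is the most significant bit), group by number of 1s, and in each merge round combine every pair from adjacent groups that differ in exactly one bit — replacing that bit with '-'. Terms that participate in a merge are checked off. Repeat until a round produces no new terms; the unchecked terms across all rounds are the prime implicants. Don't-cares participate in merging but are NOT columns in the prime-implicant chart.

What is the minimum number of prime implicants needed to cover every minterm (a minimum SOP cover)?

size-2^0 implicants → 00000(✓)  00010(✓)  01000(✓)  01001(✓)  01101(✓)  10000(✓)  10100(✓)  10111(✓)  11000(✓)  11001(✓)  11010(✓)  11110(✓)  11111(✓)
size-2^1 implicants → -0000(✓)  -1000(✓)  -1001(✓)  0-000(✓)  000-0  01-01  0100-(✓)  1-000(✓)  1-111  10-00  11-10  110-0  1100-(✓)  1111-
size-2^2 implicants → --000  -100-
Unchecked terms (primes): --000, -100-, 000-0, 01-01, 1-111, 10-00, 11-10, 110-0, 1111-
Minterm coverage:
  m0 ⊆ --000,000-0
  m2 ⊆ 000-0 [E]
  m8 ⊆ --000,-100-
  m9 ⊆ -100-,01-01
  m13 ⊆ 01-01 [E]
  m16 ⊆ --000,10-00
  m20 ⊆ 10-00 [E]
  m23 ⊆ 1-111 [E]
  m24 ⊆ --000,-100-,110-0
  m25 ⊆ -100- [E]
  m26 ⊆ 11-10,110-0
  m30 ⊆ 11-10,1111-
  m31 ⊆ 1-111,1111-
E = {-100-, 000-0, 01-01, 1-111, 10-00}
Petrick residual → 11-10
Cover = bc'd' + a'b'c'e' + a'bd'e + acde + ab'd'e' + abde'  |cover|=6

6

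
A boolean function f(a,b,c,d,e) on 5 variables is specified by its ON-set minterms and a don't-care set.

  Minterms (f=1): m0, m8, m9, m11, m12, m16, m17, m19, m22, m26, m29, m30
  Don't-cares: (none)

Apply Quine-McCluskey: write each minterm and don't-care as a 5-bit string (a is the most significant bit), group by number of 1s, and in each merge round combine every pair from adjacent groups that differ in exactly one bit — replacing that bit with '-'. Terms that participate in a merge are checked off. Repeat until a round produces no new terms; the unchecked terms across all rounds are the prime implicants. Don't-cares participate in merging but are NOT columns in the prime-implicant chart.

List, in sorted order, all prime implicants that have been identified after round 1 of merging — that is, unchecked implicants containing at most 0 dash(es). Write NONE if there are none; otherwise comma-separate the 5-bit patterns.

11101

size-2^0 implicants → 00000(✓)  01000(✓)  01001(✓)  01011(✓)  01100(✓)  10000(✓)  10001(✓)  10011(✓)  10110(✓)  11010(✓)  11101  11110(✓)
size-2^1 implicants → -0000  0-000  01-00  010-1  0100-  1-110  100-1  1000-  11-10
Unchecked terms (primes): -0000, 0-000, 01-00, 010-1, 0100-, 1-110, 100-1, 1000-, 11-10, 11101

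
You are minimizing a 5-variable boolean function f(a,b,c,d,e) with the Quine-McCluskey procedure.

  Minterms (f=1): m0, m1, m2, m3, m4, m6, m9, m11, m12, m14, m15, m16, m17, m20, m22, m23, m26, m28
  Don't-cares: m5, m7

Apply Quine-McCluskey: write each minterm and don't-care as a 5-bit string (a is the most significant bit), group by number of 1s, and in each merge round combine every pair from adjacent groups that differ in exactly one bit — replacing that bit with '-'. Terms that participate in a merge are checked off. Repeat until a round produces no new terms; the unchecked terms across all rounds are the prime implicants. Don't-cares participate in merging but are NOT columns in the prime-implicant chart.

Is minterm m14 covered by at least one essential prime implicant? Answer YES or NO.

NO

Round 0: 00000✓ 00001✓ 00010✓ 00011✓ 00100✓ 00101✓ 00110✓ 00111✓ 01001✓ 01011✓ 01100✓ 01110✓ 01111✓ 10000✓ 10001✓ 10100✓ 10110✓ 10111✓ 11010 11100✓
Round 1: -0000✓ -0001✓ -0100✓ -0110✓ -0111✓ -1100✓ 0-001✓ 0-011✓ 0-100✓ 0-110✓ 0-111✓ 00-00✓ 00-01✓ 00-10✓ 00-11✓ 000-0✓ 000-1✓ 0000-✓ 0001-✓ 001-0✓ 001-1✓ 0010-✓ 0011-✓ 01-11✓ 010-1✓ 011-0✓ 0111-✓ 1-100✓ 10-00✓ 1000-✓ 101-0✓ 1011-✓
Round 2: --100 -0-00 -000- -01-0 -011- 0--11 0-0-1 0-1-0 0-11- 00--0✓ 00--1✓ 00-0-✓ 00-1-✓ 000--✓ 001--✓
Round 3: 00---
PIs = {--100, -0-00, -000-, -01-0, -011-, 0--11, 0-0-1, 0-1-0, 0-11-, 00---, 11010}
Coverage chart:
  m0: -0-00,-000-,00---
  m1: -000-,0-0-1,00---
  m2: 00--- ←essential
  m3: 0--11,0-0-1,00---
  m4: --100,-0-00,-01-0,0-1-0,00---
  m6: -01-0,-011-,0-1-0,0-11-,00---
  m9: 0-0-1 ←essential
  m11: 0--11,0-0-1
  m12: --100,0-1-0
  m14: 0-1-0,0-11-
  m15: 0--11,0-11-
  m16: -0-00,-000-
  m17: -000- ←essential
  m20: --100,-0-00,-01-0
  m22: -01-0,-011-
  m23: -011- ←essential
  m26: 11010 ←essential
  m28: --100 ←essential
Essential: --100, -000-, -011-, 0-0-1, 00---, 11010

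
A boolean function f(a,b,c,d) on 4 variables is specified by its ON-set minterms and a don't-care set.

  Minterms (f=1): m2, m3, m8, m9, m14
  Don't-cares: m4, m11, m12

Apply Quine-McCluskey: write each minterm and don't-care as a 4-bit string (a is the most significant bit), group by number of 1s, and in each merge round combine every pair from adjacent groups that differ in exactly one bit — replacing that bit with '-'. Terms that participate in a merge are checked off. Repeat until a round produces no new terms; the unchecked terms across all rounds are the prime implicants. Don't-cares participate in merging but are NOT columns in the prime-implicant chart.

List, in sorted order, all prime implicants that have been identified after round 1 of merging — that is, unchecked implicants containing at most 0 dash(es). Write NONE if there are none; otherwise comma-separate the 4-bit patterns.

NONE

Round 0: 0010✓ 0011✓ 0100✓ 1000✓ 1001✓ 1011✓ 1100✓ 1110✓
Round 1: -011 -100 001- 1-00 10-1 100- 11-0
PIs = {-011, -100, 001-, 1-00, 10-1, 100-, 11-0}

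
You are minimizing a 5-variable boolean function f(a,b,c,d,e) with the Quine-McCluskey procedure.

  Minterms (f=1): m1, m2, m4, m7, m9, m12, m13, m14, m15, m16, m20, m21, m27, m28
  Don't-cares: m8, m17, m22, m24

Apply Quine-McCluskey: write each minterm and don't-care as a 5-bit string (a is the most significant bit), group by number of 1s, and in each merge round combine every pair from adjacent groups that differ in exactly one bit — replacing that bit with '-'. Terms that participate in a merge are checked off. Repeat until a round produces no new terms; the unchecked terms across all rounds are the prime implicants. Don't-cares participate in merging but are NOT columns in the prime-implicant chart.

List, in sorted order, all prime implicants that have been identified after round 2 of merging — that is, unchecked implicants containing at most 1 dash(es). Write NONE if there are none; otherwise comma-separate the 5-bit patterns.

-0001, 0-001, 0-111, 00010, 101-0, 11011

size-2^0 implicants → 00001(✓)  00010  00100(✓)  00111(✓)  01000(✓)  01001(✓)  01100(✓)  01101(✓)  01110(✓)  01111(✓)  10000(✓)  10001(✓)  10100(✓)  10101(✓)  10110(✓)  11000(✓)  11011  11100(✓)
size-2^1 implicants → -0001  -0100(✓)  -1000(✓)  -1100(✓)  0-001  0-100(✓)  0-111  01-00(✓)  01-01(✓)  0100-(✓)  011-0(✓)  011-1(✓)  0110-(✓)  0111-(✓)  1-000(✓)  1-100(✓)  10-00(✓)  10-01(✓)  1000-(✓)  101-0  1010-(✓)  11-00(✓)
size-2^2 implicants → --100  -1-00  01-0-  011--  1--00  10-0-
Unchecked terms (primes): --100, -0001, -1-00, 0-001, 0-111, 00010, 01-0-, 011--, 1--00, 10-0-, 101-0, 11011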